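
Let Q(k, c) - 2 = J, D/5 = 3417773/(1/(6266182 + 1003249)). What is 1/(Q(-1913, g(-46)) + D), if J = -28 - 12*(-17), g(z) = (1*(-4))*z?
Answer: 1/124226324985993 ≈ 8.0498e-15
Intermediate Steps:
g(z) = -4*z
D = 124226324985815 (D = 5*(3417773/(1/(6266182 + 1003249))) = 5*(3417773/(1/7269431)) = 5*(3417773*7269431) = 5*24845264997163 = 124226324985815)
J = 176 (J = -28 + 204 = 176)
Q(k, c) = 178 (Q(k, c) = 2 + 176 = 178)
1/(Q(-1913, g(-46)) + D) = 1/(178 + 124226324985815) = 1/124226324985993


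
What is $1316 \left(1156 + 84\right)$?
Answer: $1631840$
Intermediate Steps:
$1316 \left(1156 + 84\right) = 1316 \cdot 1240 = 1631840$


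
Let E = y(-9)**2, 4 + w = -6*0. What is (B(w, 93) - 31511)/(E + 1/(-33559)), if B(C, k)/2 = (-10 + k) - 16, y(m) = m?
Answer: -1052980743/2718278 ≈ -387.37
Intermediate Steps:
w = -4 (w = -4 - 6*0 = -4 + 0 = -4)
B(C, k) = -52 + 2*k (B(C, k) = 2*((-10 + k) - 16) = 2*(-26 + k) = -52 + 2*k)
E = 81 (E = (-9)**2 = 81)
(B(w, 93) - 31511)/(E + 1/(-33559)) = ((-52 + 2*93) - 31511)/(81 + 1/(-33559)) = ((-52 + 186) - 31511)/(81 - 1/33559) = (134 - 31511)/(2718278/33559) = -31377*33559/2718278 = -1052980743/2718278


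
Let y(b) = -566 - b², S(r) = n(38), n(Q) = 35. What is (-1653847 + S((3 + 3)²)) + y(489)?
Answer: -1893499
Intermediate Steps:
S(r) = 35
(-1653847 + S((3 + 3)²)) + y(489) = (-1653847 + 35) + (-566 - 1*489²) = -1653812 + (-566 - 1*239121) = -1653812 + (-566 - 239121) = -1653812 - 239687 = -1893499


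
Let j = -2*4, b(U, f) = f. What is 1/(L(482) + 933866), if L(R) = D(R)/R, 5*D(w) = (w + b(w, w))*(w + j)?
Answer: 5/4670278 ≈ 1.0706e-6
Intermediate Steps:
j = -8
D(w) = 2*w*(-8 + w)/5 (D(w) = ((w + w)*(w - 8))/5 = ((2*w)*(-8 + w))/5 = (2*w*(-8 + w))/5 = 2*w*(-8 + w)/5)
L(R) = -16/5 + 2*R/5 (L(R) = (2*R*(-8 + R)/5)/R = -16/5 + 2*R/5)
1/(L(482) + 933866) = 1/((-16/5 + (⅖)*482) + 933866) = 1/((-16/5 + 964/5) + 933866) = 1/(948/5 + 933866) = 1/(4670278/5) = 5/4670278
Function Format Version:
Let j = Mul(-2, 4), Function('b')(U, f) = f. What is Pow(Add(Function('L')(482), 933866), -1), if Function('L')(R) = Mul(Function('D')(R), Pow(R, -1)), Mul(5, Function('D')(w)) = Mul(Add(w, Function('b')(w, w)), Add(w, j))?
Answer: Rational(5, 4670278) ≈ 1.0706e-6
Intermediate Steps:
j = -8
Function('D')(w) = Mul(Rational(2, 5), w, Add(-8, w)) (Function('D')(w) = Mul(Rational(1, 5), Mul(Add(w, w), Add(w, -8))) = Mul(Rational(1, 5), Mul(Mul(2, w), Add(-8, w))) = Mul(Rational(1, 5), Mul(2, w, Add(-8, w))) = Mul(Rational(2, 5), w, Add(-8, w)))
Function('L')(R) = Add(Rational(-16, 5), Mul(Rational(2, 5), R)) (Function('L')(R) = Mul(Mul(Rational(2, 5), R, Add(-8, R)), Pow(R, -1)) = Add(Rational(-16, 5), Mul(Rational(2, 5), R)))
Pow(Add(Function('L')(482), 933866), -1) = Pow(Add(Add(Rational(-16, 5), Mul(Rational(2, 5), 482)), 933866), -1) = Pow(Add(Add(Rational(-16, 5), Rational(964, 5)), 933866), -1) = Pow(Add(Rational(948, 5), 933866), -1) = Pow(Rational(4670278, 5), -1) = Rational(5, 4670278)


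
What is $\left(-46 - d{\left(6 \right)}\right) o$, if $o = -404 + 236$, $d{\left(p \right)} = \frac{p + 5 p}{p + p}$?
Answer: $8232$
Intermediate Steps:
$d{\left(p \right)} = 3$ ($d{\left(p \right)} = \frac{6 p}{2 p} = 6 p \frac{1}{2 p} = 3$)
$o = -168$
$\left(-46 - d{\left(6 \right)}\right) o = \left(-46 - 3\right) \left(-168\right) = \left(-49\right) \left(-168\right) = 8232$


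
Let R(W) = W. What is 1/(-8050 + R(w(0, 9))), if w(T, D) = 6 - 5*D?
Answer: -1/8089 ≈ -0.00012362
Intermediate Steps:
1/(-8050 + R(w(0, 9))) = 1/(-8050 + (6 - 5*9)) = 1/(-8050 + (6 - 45)) = 1/(-8050 - 39) = 1/(-8089) = -1/8089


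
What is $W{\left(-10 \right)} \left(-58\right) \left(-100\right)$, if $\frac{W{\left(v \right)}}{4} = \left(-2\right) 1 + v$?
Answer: $-278400$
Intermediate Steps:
$W{\left(v \right)} = -8 + 4 v$ ($W{\left(v \right)} = 4 \left(\left(-2\right) 1 + v\right) = 4 \left(-2 + v\right) = -8 + 4 v$)
$W{\left(-10 \right)} \left(-58\right) \left(-100\right) = \left(-8 + 4 \left(-10\right)\right) \left(-58\right) \left(-100\right) = \left(-8 - 40\right) \left(-58\right) \left(-100\right) = \left(-48\right) \left(-58\right) \left(-100\right) = 2784 \left(-100\right) = -278400$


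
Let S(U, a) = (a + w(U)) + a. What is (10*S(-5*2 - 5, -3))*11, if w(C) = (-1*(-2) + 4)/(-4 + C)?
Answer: -13200/19 ≈ -694.74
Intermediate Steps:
w(C) = 6/(-4 + C) (w(C) = (2 + 4)/(-4 + C) = 6/(-4 + C))
S(U, a) = 2*a + 6/(-4 + U) (S(U, a) = (a + 6/(-4 + U)) + a = 2*a + 6/(-4 + U))
(10*S(-5*2 - 5, -3))*11 = (10*(2*(3 - 3*(-4 + (-5*2 - 5)))/(-4 + (-5*2 - 5))))*11 = (10*(2*(3 - 3*(-4 + (-10 - 5)))/(-4 + (-10 - 5))))*11 = (10*(2*(3 - 3*(-4 - 15))/(-4 - 15)))*11 = (10*(2*(3 - 3*(-19))/(-19)))*11 = (10*(2*(-1/19)*(3 + 57)))*11 = (10*(2*(-1/19)*60))*11 = (10*(-120/19))*11 = -1200/19*11 = -13200/19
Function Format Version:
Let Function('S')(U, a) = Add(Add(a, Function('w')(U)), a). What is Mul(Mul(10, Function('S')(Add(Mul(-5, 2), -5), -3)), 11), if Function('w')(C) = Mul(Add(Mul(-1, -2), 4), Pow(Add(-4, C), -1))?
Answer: Rational(-13200, 19) ≈ -694.74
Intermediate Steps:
Function('w')(C) = Mul(6, Pow(Add(-4, C), -1)) (Function('w')(C) = Mul(Add(2, 4), Pow(Add(-4, C), -1)) = Mul(6, Pow(Add(-4, C), -1)))
Function('S')(U, a) = Add(Mul(2, a), Mul(6, Pow(Add(-4, U), -1))) (Function('S')(U, a) = Add(Add(a, Mul(6, Pow(Add(-4, U), -1))), a) = Add(Mul(2, a), Mul(6, Pow(Add(-4, U), -1))))
Mul(Mul(10, Function('S')(Add(Mul(-5, 2), -5), -3)), 11) = Mul(Mul(10, Mul(2, Pow(Add(-4, Add(Mul(-5, 2), -5)), -1), Add(3, Mul(-3, Add(-4, Add(Mul(-5, 2), -5)))))), 11) = Mul(Mul(10, Mul(2, Pow(Add(-4, Add(-10, -5)), -1), Add(3, Mul(-3, Add(-4, Add(-10, -5)))))), 11) = Mul(Mul(10, Mul(2, Pow(Add(-4, -15), -1), Add(3, Mul(-3, Add(-4, -15))))), 11) = Mul(Mul(10, Mul(2, Pow(-19, -1), Add(3, Mul(-3, -19)))), 11) = Mul(Mul(10, Mul(2, Rational(-1, 19), Add(3, 57))), 11) = Mul(Mul(10, Mul(2, Rational(-1, 19), 60)), 11) = Mul(Mul(10, Rational(-120, 19)), 11) = Mul(Rational(-1200, 19), 11) = Rational(-13200, 19)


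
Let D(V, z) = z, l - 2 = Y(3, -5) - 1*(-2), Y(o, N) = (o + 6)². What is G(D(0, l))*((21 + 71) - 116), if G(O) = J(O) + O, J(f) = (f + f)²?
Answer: -695640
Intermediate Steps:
Y(o, N) = (6 + o)²
l = 85 (l = 2 + ((6 + 3)² - 1*(-2)) = 2 + (9² + 2) = 2 + (81 + 2) = 2 + 83 = 85)
J(f) = 4*f² (J(f) = (2*f)² = 4*f²)
G(O) = O + 4*O² (G(O) = 4*O² + O = O + 4*O²)
G(D(0, l))*((21 + 71) - 116) = (85*(1 + 4*85))*((21 + 71) - 116) = (85*(1 + 340))*(92 - 116) = (85*341)*(-24) = 28985*(-24) = -695640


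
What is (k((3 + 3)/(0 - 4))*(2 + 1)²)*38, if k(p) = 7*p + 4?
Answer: -2223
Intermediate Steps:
k(p) = 4 + 7*p
(k((3 + 3)/(0 - 4))*(2 + 1)²)*38 = ((4 + 7*((3 + 3)/(0 - 4)))*(2 + 1)²)*38 = ((4 + 7*(6/(-4)))*3²)*38 = ((4 + 7*(6*(-¼)))*9)*38 = ((4 + 7*(-3/2))*9)*38 = ((4 - 21/2)*9)*38 = -13/2*9*38 = -117/2*38 = -2223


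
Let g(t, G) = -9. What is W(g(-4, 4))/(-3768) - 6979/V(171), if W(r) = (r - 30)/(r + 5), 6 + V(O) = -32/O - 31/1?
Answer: 5995604149/31947616 ≈ 187.67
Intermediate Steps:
V(O) = -37 - 32/O (V(O) = -6 + (-32/O - 31/1) = -6 + (-32/O - 31*1) = -6 + (-32/O - 31) = -6 + (-31 - 32/O) = -37 - 32/O)
W(r) = (-30 + r)/(5 + r)
W(g(-4, 4))/(-3768) - 6979/V(171) = ((-30 - 9)/(5 - 9))/(-3768) - 6979/(-37 - 32/171) = (-39/(-4))*(-1/3768) - 6979/(-37 - 32*1/171) = -¼*(-39)*(-1/3768) - 6979/(-37 - 32/171) = (39/4)*(-1/3768) - 6979/(-6359/171) = -13/5024 - 6979*(-171/6359) = -13/5024 + 1193409/6359 = 5995604149/31947616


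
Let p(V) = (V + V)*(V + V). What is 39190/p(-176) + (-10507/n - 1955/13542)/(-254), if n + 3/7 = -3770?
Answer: 430097090981111/1406049543731712 ≈ 0.30589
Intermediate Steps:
n = -26393/7 (n = -3/7 - 3770 = -26393/7 ≈ -3770.4)
p(V) = 4*V² (p(V) = (2*V)*(2*V) = 4*V²)
39190/p(-176) + (-10507/n - 1955/13542)/(-254) = 39190/((4*(-176)²)) + (-10507/(-26393/7) - 1955/13542)/(-254) = 39190/((4*30976)) + (-10507*(-7/26393) - 1955*1/13542)*(-1/254) = 39190/123904 + (73549/26393 - 1955/13542)*(-1/254) = 39190*(1/123904) + (944402243/357414006)*(-1/254) = 19595/61952 - 944402243/90783157524 = 430097090981111/1406049543731712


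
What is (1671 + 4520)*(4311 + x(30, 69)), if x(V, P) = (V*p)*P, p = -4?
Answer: -24572079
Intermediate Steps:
x(V, P) = -4*P*V (x(V, P) = (V*(-4))*P = (-4*V)*P = -4*P*V)
(1671 + 4520)*(4311 + x(30, 69)) = (1671 + 4520)*(4311 - 4*69*30) = 6191*(4311 - 8280) = 6191*(-3969) = -24572079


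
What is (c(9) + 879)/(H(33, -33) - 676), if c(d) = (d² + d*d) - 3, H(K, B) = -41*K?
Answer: -1038/2029 ≈ -0.51158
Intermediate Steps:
c(d) = -3 + 2*d² (c(d) = (d² + d²) - 3 = 2*d² - 3 = -3 + 2*d²)
(c(9) + 879)/(H(33, -33) - 676) = ((-3 + 2*9²) + 879)/(-41*33 - 676) = ((-3 + 2*81) + 879)/(-1353 - 676) = ((-3 + 162) + 879)/(-2029) = (159 + 879)*(-1/2029) = 1038*(-1/2029) = -1038/2029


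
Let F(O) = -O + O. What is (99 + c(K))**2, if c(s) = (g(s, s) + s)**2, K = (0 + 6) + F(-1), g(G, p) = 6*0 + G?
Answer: 59049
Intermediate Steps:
F(O) = 0
g(G, p) = G (g(G, p) = 0 + G = G)
K = 6 (K = (0 + 6) + 0 = 6 + 0 = 6)
c(s) = 4*s**2 (c(s) = (s + s)**2 = (2*s)**2 = 4*s**2)
(99 + c(K))**2 = (99 + 4*6**2)**2 = (99 + 4*36)**2 = (99 + 144)**2 = 243**2 = 59049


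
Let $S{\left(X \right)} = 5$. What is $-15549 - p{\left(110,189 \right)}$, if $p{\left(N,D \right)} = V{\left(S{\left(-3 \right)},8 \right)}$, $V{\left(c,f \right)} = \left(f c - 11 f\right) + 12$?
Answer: $-15513$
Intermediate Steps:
$V{\left(c,f \right)} = 12 - 11 f + c f$ ($V{\left(c,f \right)} = \left(c f - 11 f\right) + 12 = \left(- 11 f + c f\right) + 12 = 12 - 11 f + c f$)
$p{\left(N,D \right)} = -36$ ($p{\left(N,D \right)} = 12 - 88 + 5 \cdot 8 = 12 - 88 + 40 = -36$)
$-15549 - p{\left(110,189 \right)} = -15549 - -36 = -15549 + 36 = -15513$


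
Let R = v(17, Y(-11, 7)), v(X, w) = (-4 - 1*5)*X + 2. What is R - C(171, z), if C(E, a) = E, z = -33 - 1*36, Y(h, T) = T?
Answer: -322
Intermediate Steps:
z = -69 (z = -33 - 36 = -69)
v(X, w) = 2 - 9*X (v(X, w) = (-4 - 5)*X + 2 = -9*X + 2 = 2 - 9*X)
R = -151 (R = 2 - 9*17 = 2 - 153 = -151)
R - C(171, z) = -151 - 1*171 = -151 - 171 = -322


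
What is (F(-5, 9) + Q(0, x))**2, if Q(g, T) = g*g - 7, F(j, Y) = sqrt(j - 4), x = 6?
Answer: 40 - 42*I ≈ 40.0 - 42.0*I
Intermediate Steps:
F(j, Y) = sqrt(-4 + j)
Q(g, T) = -7 + g**2 (Q(g, T) = g**2 - 7 = -7 + g**2)
(F(-5, 9) + Q(0, x))**2 = (sqrt(-4 - 5) + (-7 + 0**2))**2 = (sqrt(-9) + (-7 + 0))**2 = (3*I - 7)**2 = (-7 + 3*I)**2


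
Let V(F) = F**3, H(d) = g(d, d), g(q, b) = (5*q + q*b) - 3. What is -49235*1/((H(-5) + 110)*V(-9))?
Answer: 49235/78003 ≈ 0.63119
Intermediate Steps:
g(q, b) = -3 + 5*q + b*q (g(q, b) = (5*q + b*q) - 3 = -3 + 5*q + b*q)
H(d) = -3 + d**2 + 5*d (H(d) = -3 + 5*d + d*d = -3 + 5*d + d**2 = -3 + d**2 + 5*d)
-49235*1/((H(-5) + 110)*V(-9)) = -49235*(-1/(729*((-3 + (-5)**2 + 5*(-5)) + 110))) = -49235*(-1/(729*((-3 + 25 - 25) + 110))) = -49235*(-1/(729*(-3 + 110))) = -49235/(107*(-729)) = -49235/(-78003) = -49235*(-1/78003) = 49235/78003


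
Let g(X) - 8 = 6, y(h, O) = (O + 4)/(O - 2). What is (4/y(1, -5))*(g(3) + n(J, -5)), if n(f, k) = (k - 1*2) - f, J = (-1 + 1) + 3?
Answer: 112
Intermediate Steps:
y(h, O) = (4 + O)/(-2 + O)
g(X) = 14 (g(X) = 8 + 6 = 14)
J = 3 (J = 0 + 3 = 3)
n(f, k) = -2 + k - f (n(f, k) = (k - 2) - f = (-2 + k) - f = -2 + k - f)
(4/y(1, -5))*(g(3) + n(J, -5)) = (4/(((4 - 5)/(-2 - 5))))*(14 + (-2 - 5 - 1*3)) = (4/((-1/(-7))))*(14 + (-2 - 5 - 3)) = (4/((-1/7*(-1))))*(14 - 10) = (4/(1/7))*4 = (4*7)*4 = 28*4 = 112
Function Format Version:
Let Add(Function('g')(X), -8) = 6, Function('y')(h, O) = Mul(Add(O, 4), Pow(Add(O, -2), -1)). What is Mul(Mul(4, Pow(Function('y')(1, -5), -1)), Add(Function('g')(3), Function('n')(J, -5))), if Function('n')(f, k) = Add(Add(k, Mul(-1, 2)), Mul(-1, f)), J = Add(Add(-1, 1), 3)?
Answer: 112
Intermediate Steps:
Function('y')(h, O) = Mul(Pow(Add(-2, O), -1), Add(4, O)) (Function('y')(h, O) = Mul(Add(4, O), Pow(Add(-2, O), -1)) = Mul(Pow(Add(-2, O), -1), Add(4, O)))
Function('g')(X) = 14 (Function('g')(X) = Add(8, 6) = 14)
J = 3 (J = Add(0, 3) = 3)
Function('n')(f, k) = Add(-2, k, Mul(-1, f)) (Function('n')(f, k) = Add(Add(k, -2), Mul(-1, f)) = Add(Add(-2, k), Mul(-1, f)) = Add(-2, k, Mul(-1, f)))
Mul(Mul(4, Pow(Function('y')(1, -5), -1)), Add(Function('g')(3), Function('n')(J, -5))) = Mul(Mul(4, Pow(Mul(Pow(Add(-2, -5), -1), Add(4, -5)), -1)), Add(14, Add(-2, -5, Mul(-1, 3)))) = Mul(Mul(4, Pow(Mul(Pow(-7, -1), -1), -1)), Add(14, Add(-2, -5, -3))) = Mul(Mul(4, Pow(Mul(Rational(-1, 7), -1), -1)), Add(14, -10)) = Mul(Mul(4, Pow(Rational(1, 7), -1)), 4) = Mul(Mul(4, 7), 4) = Mul(28, 4) = 112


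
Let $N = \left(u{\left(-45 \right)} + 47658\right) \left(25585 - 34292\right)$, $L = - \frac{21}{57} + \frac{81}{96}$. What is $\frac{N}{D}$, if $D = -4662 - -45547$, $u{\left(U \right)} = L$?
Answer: $- \frac{252297105571}{24858080} \approx -10150.0$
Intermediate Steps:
$L = \frac{289}{608}$ ($L = \left(-21\right) \frac{1}{57} + 81 \cdot \frac{1}{96} = - \frac{7}{19} + \frac{27}{32} = \frac{289}{608} \approx 0.47533$)
$u{\left(U \right)} = \frac{289}{608}$
$D = 40885$ ($D = -4662 + 45547 = 40885$)
$N = - \frac{252297105571}{608}$ ($N = \left(\frac{289}{608} + 47658\right) \left(25585 - 34292\right) = \frac{28976353}{608} \left(-8707\right) = - \frac{252297105571}{608} \approx -4.1496 \cdot 10^{8}$)
$\frac{N}{D} = - \frac{252297105571}{608 \cdot 40885} = \left(- \frac{252297105571}{608}\right) \frac{1}{40885} = - \frac{252297105571}{24858080}$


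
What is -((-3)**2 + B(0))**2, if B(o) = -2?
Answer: -49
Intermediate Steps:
-((-3)**2 + B(0))**2 = -((-3)**2 - 2)**2 = -(9 - 2)**2 = -1*7**2 = -1*49 = -49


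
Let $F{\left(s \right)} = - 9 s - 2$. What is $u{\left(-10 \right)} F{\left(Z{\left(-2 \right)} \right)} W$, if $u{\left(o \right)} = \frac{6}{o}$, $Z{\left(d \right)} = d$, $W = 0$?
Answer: $0$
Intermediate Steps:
$F{\left(s \right)} = -2 - 9 s$
$u{\left(-10 \right)} F{\left(Z{\left(-2 \right)} \right)} W = \frac{6}{-10} \left(-2 - -18\right) 0 = 6 \left(- \frac{1}{10}\right) \left(-2 + 18\right) 0 = \left(- \frac{3}{5}\right) 16 \cdot 0 = \left(- \frac{48}{5}\right) 0 = 0$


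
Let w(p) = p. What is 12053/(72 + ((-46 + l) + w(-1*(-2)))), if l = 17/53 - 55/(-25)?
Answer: 3194045/8088 ≈ 394.91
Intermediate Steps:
l = 668/265 (l = 17*(1/53) - 55*(-1/25) = 17/53 + 11/5 = 668/265 ≈ 2.5208)
12053/(72 + ((-46 + l) + w(-1*(-2)))) = 12053/(72 + ((-46 + 668/265) - 1*(-2))) = 12053/(72 + (-11522/265 + 2)) = 12053/(72 - 10992/265) = 12053/(8088/265) = (265/8088)*12053 = 3194045/8088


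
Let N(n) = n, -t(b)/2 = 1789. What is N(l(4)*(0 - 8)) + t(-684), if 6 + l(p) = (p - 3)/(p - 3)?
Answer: -3538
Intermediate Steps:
t(b) = -3578 (t(b) = -2*1789 = -3578)
l(p) = -5 (l(p) = -6 + (p - 3)/(p - 3) = -6 + (-3 + p)/(-3 + p) = -6 + 1 = -5)
N(l(4)*(0 - 8)) + t(-684) = -5*(0 - 8) - 3578 = -5*(-8) - 3578 = 40 - 3578 = -3538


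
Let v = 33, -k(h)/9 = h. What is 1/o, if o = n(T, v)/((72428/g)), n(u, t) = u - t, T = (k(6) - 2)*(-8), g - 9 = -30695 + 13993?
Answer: -72428/6927595 ≈ -0.010455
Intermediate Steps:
k(h) = -9*h
g = -16693 (g = 9 + (-30695 + 13993) = 9 - 16702 = -16693)
T = 448 (T = (-9*6 - 2)*(-8) = (-54 - 2)*(-8) = -56*(-8) = 448)
o = -6927595/72428 (o = (448 - 1*33)/((72428/(-16693))) = (448 - 33)/((72428*(-1/16693))) = 415/(-72428/16693) = 415*(-16693/72428) = -6927595/72428 ≈ -95.648)
1/o = 1/(-6927595/72428) = -72428/6927595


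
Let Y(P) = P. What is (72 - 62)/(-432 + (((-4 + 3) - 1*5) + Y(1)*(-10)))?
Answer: -5/224 ≈ -0.022321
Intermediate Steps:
(72 - 62)/(-432 + (((-4 + 3) - 1*5) + Y(1)*(-10))) = (72 - 62)/(-432 + (((-4 + 3) - 1*5) + 1*(-10))) = 10/(-432 + ((-1 - 5) - 10)) = 10/(-432 + (-6 - 10)) = 10/(-432 - 16) = 10/(-448) = 10*(-1/448) = -5/224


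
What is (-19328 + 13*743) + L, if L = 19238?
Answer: 9569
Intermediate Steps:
(-19328 + 13*743) + L = (-19328 + 13*743) + 19238 = (-19328 + 9659) + 19238 = -9669 + 19238 = 9569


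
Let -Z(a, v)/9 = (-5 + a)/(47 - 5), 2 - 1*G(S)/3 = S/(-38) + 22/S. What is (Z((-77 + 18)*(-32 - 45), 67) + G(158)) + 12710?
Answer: 123516377/10507 ≈ 11756.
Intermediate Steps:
G(S) = 6 - 66/S + 3*S/38 (G(S) = 6 - 3*(S/(-38) + 22/S) = 6 - 3*(S*(-1/38) + 22/S) = 6 - 3*(-S/38 + 22/S) = 6 - 3*(22/S - S/38) = 6 + (-66/S + 3*S/38) = 6 - 66/S + 3*S/38)
Z(a, v) = 15/14 - 3*a/14 (Z(a, v) = -9*(-5 + a)/(47 - 5) = -9*(-5 + a)/42 = -9*(-5/42 + a/42) = 15/14 - 3*a/14)
(Z((-77 + 18)*(-32 - 45), 67) + G(158)) + 12710 = ((15/14 - 3*(-77 + 18)*(-32 - 45)/14) + (6 - 66/158 + (3/38)*158)) + 12710 = ((15/14 - (-177)*(-77)/14) + (6 - 66*1/158 + 237/19)) + 12710 = ((15/14 - 3/14*4543) + (6 - 33/79 + 237/19)) + 12710 = ((15/14 - 1947/2) + 27102/1501) + 12710 = (-6807/7 + 27102/1501) + 12710 = -10027593/10507 + 12710 = 123516377/10507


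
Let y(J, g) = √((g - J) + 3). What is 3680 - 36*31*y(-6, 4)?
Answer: 3680 - 1116*√13 ≈ -343.80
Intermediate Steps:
y(J, g) = √(3 + g - J)
3680 - 36*31*y(-6, 4) = 3680 - 36*31*√(3 + 4 - 1*(-6)) = 3680 - 1116*√(3 + 4 + 6) = 3680 - 1116*√13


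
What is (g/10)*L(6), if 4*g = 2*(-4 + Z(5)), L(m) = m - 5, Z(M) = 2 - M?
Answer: -7/20 ≈ -0.35000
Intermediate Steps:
L(m) = -5 + m
g = -7/2 (g = (2*(-4 + (2 - 1*5)))/4 = (2*(-4 + (2 - 5)))/4 = (2*(-4 - 3))/4 = (2*(-7))/4 = (¼)*(-14) = -7/2 ≈ -3.5000)
(g/10)*L(6) = (-7/2/10)*(-5 + 6) = ((⅒)*(-7/2))*1 = -7/20*1 = -7/20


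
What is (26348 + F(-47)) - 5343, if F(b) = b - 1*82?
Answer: 20876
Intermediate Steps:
F(b) = -82 + b (F(b) = b - 82 = -82 + b)
(26348 + F(-47)) - 5343 = (26348 + (-82 - 47)) - 5343 = (26348 - 129) - 5343 = 26219 - 5343 = 20876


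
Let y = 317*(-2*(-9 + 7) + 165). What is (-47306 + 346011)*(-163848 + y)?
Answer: -32939693875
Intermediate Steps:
y = 53573 (y = 317*(-2*(-2) + 165) = 317*(4 + 165) = 317*169 = 53573)
(-47306 + 346011)*(-163848 + y) = (-47306 + 346011)*(-163848 + 53573) = 298705*(-110275) = -32939693875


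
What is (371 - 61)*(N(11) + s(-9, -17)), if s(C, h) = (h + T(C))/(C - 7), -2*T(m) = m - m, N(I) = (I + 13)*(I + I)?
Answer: 1312075/8 ≈ 1.6401e+5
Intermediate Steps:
N(I) = 2*I*(13 + I) (N(I) = (13 + I)*(2*I) = 2*I*(13 + I))
T(m) = 0 (T(m) = -(m - m)/2 = -1/2*0 = 0)
s(C, h) = h/(-7 + C) (s(C, h) = (h + 0)/(C - 7) = h/(-7 + C))
(371 - 61)*(N(11) + s(-9, -17)) = (371 - 61)*(2*11*(13 + 11) - 17/(-7 - 9)) = 310*(2*11*24 - 17/(-16)) = 310*(528 - 17*(-1/16)) = 310*(528 + 17/16) = 310*(8465/16) = 1312075/8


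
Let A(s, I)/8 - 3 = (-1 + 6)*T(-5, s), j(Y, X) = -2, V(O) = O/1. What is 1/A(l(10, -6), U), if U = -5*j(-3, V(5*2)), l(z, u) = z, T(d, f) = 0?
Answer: 1/24 ≈ 0.041667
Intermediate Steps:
V(O) = O (V(O) = O*1 = O)
U = 10 (U = -5*(-2) = 10)
A(s, I) = 24 (A(s, I) = 24 + 8*((-1 + 6)*0) = 24 + 8*(5*0) = 24 + 8*0 = 24 + 0 = 24)
1/A(l(10, -6), U) = 1/24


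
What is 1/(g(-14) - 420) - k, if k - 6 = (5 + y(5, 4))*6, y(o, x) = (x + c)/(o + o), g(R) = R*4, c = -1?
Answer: -89969/2380 ≈ -37.802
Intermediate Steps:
g(R) = 4*R
y(o, x) = (-1 + x)/(2*o) (y(o, x) = (x - 1)/(o + o) = (-1 + x)/((2*o)) = (-1 + x)*(1/(2*o)) = (-1 + x)/(2*o))
k = 189/5 (k = 6 + (5 + (½)*(-1 + 4)/5)*6 = 6 + (5 + (½)*(⅕)*3)*6 = 6 + (5 + 3/10)*6 = 6 + (53/10)*6 = 6 + 159/5 = 189/5 ≈ 37.800)
1/(g(-14) - 420) - k = 1/(4*(-14) - 420) - 1*189/5 = 1/(-56 - 420) - 189/5 = 1/(-476) - 189/5 = -1/476 - 189/5 = -89969/2380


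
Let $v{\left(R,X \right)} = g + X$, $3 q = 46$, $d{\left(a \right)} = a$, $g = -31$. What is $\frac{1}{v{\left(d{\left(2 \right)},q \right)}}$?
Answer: $- \frac{3}{47} \approx -0.06383$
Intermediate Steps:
$q = \frac{46}{3}$ ($q = \frac{1}{3} \cdot 46 = \frac{46}{3} \approx 15.333$)
$v{\left(R,X \right)} = -31 + X$
$\frac{1}{v{\left(d{\left(2 \right)},q \right)}} = \frac{1}{-31 + \frac{46}{3}} = \frac{1}{- \frac{47}{3}} = - \frac{3}{47}$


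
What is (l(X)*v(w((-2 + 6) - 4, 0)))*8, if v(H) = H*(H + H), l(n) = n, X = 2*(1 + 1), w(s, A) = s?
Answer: 0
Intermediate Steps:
X = 4 (X = 2*2 = 4)
v(H) = 2*H² (v(H) = H*(2*H) = 2*H²)
(l(X)*v(w((-2 + 6) - 4, 0)))*8 = (4*(2*((-2 + 6) - 4)²))*8 = (4*(2*(4 - 4)²))*8 = (4*(2*0²))*8 = (4*(2*0))*8 = (4*0)*8 = 0*8 = 0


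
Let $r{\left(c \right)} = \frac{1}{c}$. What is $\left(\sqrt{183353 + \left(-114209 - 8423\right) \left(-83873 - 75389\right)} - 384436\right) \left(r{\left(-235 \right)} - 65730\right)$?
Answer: $\frac{5938210280236}{235} - \frac{46339653 \sqrt{2170088993}}{235} \approx 1.6083 \cdot 10^{10}$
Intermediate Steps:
$\left(\sqrt{183353 + \left(-114209 - 8423\right) \left(-83873 - 75389\right)} - 384436\right) \left(r{\left(-235 \right)} - 65730\right) = \left(\sqrt{183353 + \left(-114209 - 8423\right) \left(-83873 - 75389\right)} - 384436\right) \left(\frac{1}{-235} - 65730\right) = \left(\sqrt{183353 - -19530617584} - 384436\right) \left(- \frac{1}{235} - 65730\right) = \left(\sqrt{183353 + 19530617584} - 384436\right) \left(- \frac{15446551}{235}\right) = \left(\sqrt{19530800937} - 384436\right) \left(- \frac{15446551}{235}\right) = \left(3 \sqrt{2170088993} - 384436\right) \left(- \frac{15446551}{235}\right) = \left(-384436 + 3 \sqrt{2170088993}\right) \left(- \frac{15446551}{235}\right) = \frac{5938210280236}{235} - \frac{46339653 \sqrt{2170088993}}{235}$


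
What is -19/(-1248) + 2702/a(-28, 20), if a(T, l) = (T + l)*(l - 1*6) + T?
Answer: -120337/6240 ≈ -19.285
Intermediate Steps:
a(T, l) = T + (-6 + l)*(T + l) (a(T, l) = (T + l)*(l - 6) + T = (T + l)*(-6 + l) + T = (-6 + l)*(T + l) + T = T + (-6 + l)*(T + l))
-19/(-1248) + 2702/a(-28, 20) = -19/(-1248) + 2702/(20² - 6*20 - 5*(-28) - 28*20) = -19*(-1/1248) + 2702/(400 - 120 + 140 - 560) = 19/1248 + 2702/(-140) = 19/1248 + 2702*(-1/140) = 19/1248 - 193/10 = -120337/6240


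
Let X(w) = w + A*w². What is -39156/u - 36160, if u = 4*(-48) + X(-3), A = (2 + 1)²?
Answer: -680514/19 ≈ -35817.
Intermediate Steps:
A = 9 (A = 3² = 9)
X(w) = w + 9*w²
u = -114 (u = 4*(-48) - 3*(1 + 9*(-3)) = -192 - 3*(1 - 27) = -192 - 3*(-26) = -192 + 78 = -114)
-39156/u - 36160 = -39156/(-114) - 36160 = -39156*(-1/114) - 36160 = 6526/19 - 36160 = -680514/19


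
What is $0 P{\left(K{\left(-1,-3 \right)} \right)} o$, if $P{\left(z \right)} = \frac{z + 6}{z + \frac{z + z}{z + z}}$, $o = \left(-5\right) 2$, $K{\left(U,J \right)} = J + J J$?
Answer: $0$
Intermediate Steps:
$K{\left(U,J \right)} = J + J^{2}$
$o = -10$
$P{\left(z \right)} = \frac{6 + z}{1 + z}$ ($P{\left(z \right)} = \frac{6 + z}{z + \frac{2 z}{2 z}} = \frac{6 + z}{z + 2 z \frac{1}{2 z}} = \frac{6 + z}{z + 1} = \frac{6 + z}{1 + z}$)
$0 P{\left(K{\left(-1,-3 \right)} \right)} o = 0 \frac{6 - 3 \left(1 - 3\right)}{1 - 3 \left(1 - 3\right)} \left(-10\right) = 0 \frac{6 - -6}{1 - -6} \left(-10\right) = 0 \frac{6 + 6}{1 + 6} \left(-10\right) = 0 \cdot \frac{1}{7} \cdot 12 \left(-10\right) = 0 \cdot \frac{12}{7} \left(-10\right) = 0 \left(-10\right) = 0$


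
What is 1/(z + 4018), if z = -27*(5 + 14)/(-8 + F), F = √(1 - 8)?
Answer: 289382/1179489917 - 513*I*√7/1179489917 ≈ 0.00024534 - 1.1507e-6*I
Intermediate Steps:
F = I*√7 (F = √(-7) = I*√7 ≈ 2.6458*I)
z = -513/(-8 + I*√7) (z = -27*(5 + 14)/(-8 + I*√7) = -513/(-8 + I*√7) ≈ 57.803 + 19.116*I)
1/(z + 4018) = 1/((4104/71 + 513*I*√7/71) + 4018) = 1/(289382/71 + 513*I*√7/71)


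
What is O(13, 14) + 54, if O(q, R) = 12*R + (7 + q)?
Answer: 242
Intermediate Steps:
O(q, R) = 7 + q + 12*R
O(13, 14) + 54 = (7 + 13 + 12*14) + 54 = (7 + 13 + 168) + 54 = 188 + 54 = 242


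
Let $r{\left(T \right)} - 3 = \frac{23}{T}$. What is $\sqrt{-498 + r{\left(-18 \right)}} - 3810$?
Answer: $-3810 + \frac{i \sqrt{17866}}{6} \approx -3810.0 + 22.277 i$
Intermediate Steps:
$r{\left(T \right)} = 3 + \frac{23}{T}$
$\sqrt{-498 + r{\left(-18 \right)}} - 3810 = \sqrt{-498 + \left(3 + \frac{23}{-18}\right)} - 3810 = \sqrt{-498 + \left(3 + 23 \left(- \frac{1}{18}\right)\right)} - 3810 = \sqrt{-498 + \left(3 - \frac{23}{18}\right)} - 3810 = \sqrt{-498 + \frac{31}{18}} - 3810 = \sqrt{- \frac{8933}{18}} - 3810 = \frac{i \sqrt{17866}}{6} - 3810 = -3810 + \frac{i \sqrt{17866}}{6}$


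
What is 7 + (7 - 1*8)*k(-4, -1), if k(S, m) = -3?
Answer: 10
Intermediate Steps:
7 + (7 - 1*8)*k(-4, -1) = 7 + (7 - 1*8)*(-3) = 7 + (7 - 8)*(-3) = 7 - 1*(-3) = 7 + 3 = 10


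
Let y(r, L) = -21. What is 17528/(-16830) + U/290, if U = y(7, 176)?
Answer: -108731/97614 ≈ -1.1139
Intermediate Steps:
U = -21
17528/(-16830) + U/290 = 17528/(-16830) - 21/290 = 17528*(-1/16830) - 21*1/290 = -8764/8415 - 21/290 = -108731/97614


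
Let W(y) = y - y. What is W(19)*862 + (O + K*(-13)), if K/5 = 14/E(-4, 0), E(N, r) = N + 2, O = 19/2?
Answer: 929/2 ≈ 464.50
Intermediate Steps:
W(y) = 0
O = 19/2 (O = 19*(½) = 19/2 ≈ 9.5000)
E(N, r) = 2 + N
K = -35 (K = 5*(14/(2 - 4)) = 5*(14/(-2)) = 5*(14*(-½)) = 5*(-7) = -35)
W(19)*862 + (O + K*(-13)) = 0*862 + (19/2 - 35*(-13)) = 0 + (19/2 + 455) = 0 + 929/2 = 929/2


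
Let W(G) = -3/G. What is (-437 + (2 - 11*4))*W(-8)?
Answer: -1437/8 ≈ -179.63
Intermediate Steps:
(-437 + (2 - 11*4))*W(-8) = (-437 + (2 - 11*4))*(-3/(-8)) = (-437 + (2 - 44))*(-3*(-⅛)) = (-437 - 42)*(3/8) = -479*3/8 = -1437/8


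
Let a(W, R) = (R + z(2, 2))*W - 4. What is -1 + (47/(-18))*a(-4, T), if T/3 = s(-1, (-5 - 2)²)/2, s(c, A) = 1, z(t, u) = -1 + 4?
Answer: 508/9 ≈ 56.444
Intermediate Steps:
z(t, u) = 3
T = 3/2 (T = 3*(1/2) = 3*(1*(½)) = 3*(½) = 3/2 ≈ 1.5000)
a(W, R) = -4 + W*(3 + R) (a(W, R) = (R + 3)*W - 4 = (3 + R)*W - 4 = W*(3 + R) - 4 = -4 + W*(3 + R))
-1 + (47/(-18))*a(-4, T) = -1 + (47/(-18))*(-4 + 3*(-4) + (3/2)*(-4)) = -1 + (47*(-1/18))*(-4 - 12 - 6) = -1 - 47/18*(-22) = -1 + 517/9 = 508/9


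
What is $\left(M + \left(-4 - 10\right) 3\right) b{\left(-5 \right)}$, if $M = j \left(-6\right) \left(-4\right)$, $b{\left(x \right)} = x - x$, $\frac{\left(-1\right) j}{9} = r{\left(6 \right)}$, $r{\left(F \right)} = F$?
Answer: $0$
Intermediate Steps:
$j = -54$ ($j = \left(-9\right) 6 = -54$)
$b{\left(x \right)} = 0$
$M = -1296$ ($M = \left(-54\right) \left(-6\right) \left(-4\right) = 324 \left(-4\right) = -1296$)
$\left(M + \left(-4 - 10\right) 3\right) b{\left(-5 \right)} = \left(-1296 + \left(-4 - 10\right) 3\right) 0 = \left(-1296 - 42\right) 0 = \left(-1338\right) 0 = 0$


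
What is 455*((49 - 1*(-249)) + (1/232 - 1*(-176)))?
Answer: 50035895/232 ≈ 2.1567e+5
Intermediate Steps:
455*((49 - 1*(-249)) + (1/232 - 1*(-176))) = 455*((49 + 249) + (1/232 + 176)) = 455*(298 + 40833/232) = 455*(109969/232) = 50035895/232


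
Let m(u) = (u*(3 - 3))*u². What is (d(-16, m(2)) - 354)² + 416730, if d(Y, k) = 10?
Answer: 535066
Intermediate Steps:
m(u) = 0 (m(u) = (u*0)*u² = 0*u² = 0)
(d(-16, m(2)) - 354)² + 416730 = (10 - 354)² + 416730 = (-344)² + 416730 = 118336 + 416730 = 535066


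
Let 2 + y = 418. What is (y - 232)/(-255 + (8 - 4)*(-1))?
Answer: -184/259 ≈ -0.71042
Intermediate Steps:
y = 416 (y = -2 + 418 = 416)
(y - 232)/(-255 + (8 - 4)*(-1)) = (416 - 232)/(-255 + (8 - 4)*(-1)) = 184/(-255 + 4*(-1)) = 184/(-255 - 4) = 184/(-259) = 184*(-1/259) = -184/259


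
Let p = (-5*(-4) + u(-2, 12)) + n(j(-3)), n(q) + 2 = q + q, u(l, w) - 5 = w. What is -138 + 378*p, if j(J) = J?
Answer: 10824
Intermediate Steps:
u(l, w) = 5 + w
n(q) = -2 + 2*q (n(q) = -2 + (q + q) = -2 + 2*q)
p = 29 (p = (-5*(-4) + (5 + 12)) + (-2 + 2*(-3)) = (20 + 17) + (-2 - 6) = 37 - 8 = 29)
-138 + 378*p = -138 + 378*29 = -138 + 10962 = 10824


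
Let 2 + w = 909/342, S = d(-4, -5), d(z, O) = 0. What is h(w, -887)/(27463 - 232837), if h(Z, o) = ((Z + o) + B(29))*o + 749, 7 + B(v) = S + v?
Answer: -747743/200108 ≈ -3.7367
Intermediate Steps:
S = 0
w = 25/38 (w = -2 + 909/342 = -2 + 909*(1/342) = -2 + 101/38 = 25/38 ≈ 0.65790)
B(v) = -7 + v (B(v) = -7 + (0 + v) = -7 + v)
h(Z, o) = 749 + o*(22 + Z + o) (h(Z, o) = ((Z + o) + (-7 + 29))*o + 749 = ((Z + o) + 22)*o + 749 = (22 + Z + o)*o + 749 = o*(22 + Z + o) + 749 = 749 + o*(22 + Z + o))
h(w, -887)/(27463 - 232837) = (749 + (-887)² + 22*(-887) + (25/38)*(-887))/(27463 - 232837) = (749 + 786769 - 19514 - 22175/38)/(-205374) = (29161977/38)*(-1/205374) = -747743/200108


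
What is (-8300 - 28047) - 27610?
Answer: -63957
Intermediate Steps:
(-8300 - 28047) - 27610 = -36347 - 27610 = -63957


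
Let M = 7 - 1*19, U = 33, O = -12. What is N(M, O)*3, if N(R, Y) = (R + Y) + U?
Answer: 27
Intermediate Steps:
M = -12 (M = 7 - 19 = -12)
N(R, Y) = 33 + R + Y (N(R, Y) = (R + Y) + 33 = 33 + R + Y)
N(M, O)*3 = (33 - 12 - 12)*3 = 9*3 = 27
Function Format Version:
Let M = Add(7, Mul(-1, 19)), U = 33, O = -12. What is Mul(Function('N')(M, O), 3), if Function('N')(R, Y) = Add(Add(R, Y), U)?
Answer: 27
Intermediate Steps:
M = -12 (M = Add(7, -19) = -12)
Function('N')(R, Y) = Add(33, R, Y) (Function('N')(R, Y) = Add(Add(R, Y), 33) = Add(33, R, Y))
Mul(Function('N')(M, O), 3) = Mul(Add(33, -12, -12), 3) = Mul(9, 3) = 27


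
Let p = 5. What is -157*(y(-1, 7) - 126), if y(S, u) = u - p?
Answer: 19468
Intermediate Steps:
y(S, u) = -5 + u (y(S, u) = u - 1*5 = u - 5 = -5 + u)
-157*(y(-1, 7) - 126) = -157*((-5 + 7) - 126) = -157*(2 - 126) = -157*(-124) = 19468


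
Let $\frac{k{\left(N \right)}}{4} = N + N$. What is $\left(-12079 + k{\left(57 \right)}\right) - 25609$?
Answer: $-37232$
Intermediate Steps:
$k{\left(N \right)} = 8 N$ ($k{\left(N \right)} = 4 \left(N + N\right) = 4 \cdot 2 N = 8 N$)
$\left(-12079 + k{\left(57 \right)}\right) - 25609 = \left(-12079 + 8 \cdot 57\right) - 25609 = \left(-12079 + 456\right) - 25609 = -11623 - 25609 = -37232$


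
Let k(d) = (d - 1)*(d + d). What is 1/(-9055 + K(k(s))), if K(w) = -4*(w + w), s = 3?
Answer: -1/9151 ≈ -0.00010928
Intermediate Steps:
k(d) = 2*d*(-1 + d) (k(d) = (-1 + d)*(2*d) = 2*d*(-1 + d))
K(w) = -8*w
1/(-9055 + K(k(s))) = 1/(-9055 - 16*3*(-1 + 3)) = 1/(-9055 - 16*3*2) = 1/(-9055 - 8*12) = 1/(-9055 - 96) = 1/(-9151) = -1/9151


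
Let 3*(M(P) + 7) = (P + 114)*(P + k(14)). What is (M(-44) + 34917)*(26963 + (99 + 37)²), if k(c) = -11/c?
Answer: 1539469035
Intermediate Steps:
M(P) = -7 + (114 + P)*(-11/14 + P)/3 (M(P) = -7 + ((P + 114)*(P - 11/14))/3 = -7 + ((114 + P)*(P - 11*1/14))/3 = -7 + ((114 + P)*(P - 11/14))/3 = -7 + ((114 + P)*(-11/14 + P))/3 = -7 + (114 + P)*(-11/14 + P)/3)
(M(-44) + 34917)*(26963 + (99 + 37)²) = ((-258/7 + (⅓)*(-44)² + (1585/42)*(-44)) + 34917)*(26963 + (99 + 37)²) = ((-258/7 + (⅓)*1936 - 34870/21) + 34917)*(26963 + 136²) = ((-258/7 + 1936/3 - 34870/21) + 34917)*(26963 + 18496) = (-1052 + 34917)*45459 = 33865*45459 = 1539469035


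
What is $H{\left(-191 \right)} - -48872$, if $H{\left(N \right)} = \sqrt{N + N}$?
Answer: $48872 + i \sqrt{382} \approx 48872.0 + 19.545 i$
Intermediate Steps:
$H{\left(N \right)} = \sqrt{2} \sqrt{N}$ ($H{\left(N \right)} = \sqrt{2 N} = \sqrt{2} \sqrt{N}$)
$H{\left(-191 \right)} - -48872 = \sqrt{2} \sqrt{-191} - -48872 = \sqrt{2} i \sqrt{191} + 48872 = i \sqrt{382} + 48872 = 48872 + i \sqrt{382}$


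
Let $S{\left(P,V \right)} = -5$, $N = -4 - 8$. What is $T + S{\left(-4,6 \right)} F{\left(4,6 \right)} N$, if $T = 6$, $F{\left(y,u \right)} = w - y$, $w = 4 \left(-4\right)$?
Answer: $-1194$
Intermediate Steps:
$N = -12$ ($N = -4 - 8 = -12$)
$w = -16$
$F{\left(y,u \right)} = -16 - y$
$T + S{\left(-4,6 \right)} F{\left(4,6 \right)} N = 6 + - 5 \left(-16 - 4\right) \left(-12\right) = 6 + \left(-5\right) \left(-20\right) \left(-12\right) = 6 + 100 \left(-12\right) = 6 - 1200 = -1194$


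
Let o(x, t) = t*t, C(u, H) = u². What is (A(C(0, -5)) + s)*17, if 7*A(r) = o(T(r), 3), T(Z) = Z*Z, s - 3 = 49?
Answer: 6341/7 ≈ 905.86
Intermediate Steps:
s = 52 (s = 3 + 49 = 52)
T(Z) = Z²
o(x, t) = t²
A(r) = 9/7 (A(r) = (⅐)*3² = (⅐)*9 = 9/7)
(A(C(0, -5)) + s)*17 = (9/7 + 52)*17 = (373/7)*17 = 6341/7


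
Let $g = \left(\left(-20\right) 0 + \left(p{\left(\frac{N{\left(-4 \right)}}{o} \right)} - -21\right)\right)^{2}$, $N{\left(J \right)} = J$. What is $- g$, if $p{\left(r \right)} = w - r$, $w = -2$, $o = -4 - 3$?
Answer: $- \frac{16641}{49} \approx -339.61$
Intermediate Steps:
$o = -7$
$p{\left(r \right)} = -2 - r$
$g = \frac{16641}{49}$ ($g = \left(\left(-20\right) 0 - \left(-19 + \frac{4}{7}\right)\right)^{2} = \left(0 + \left(\left(-2 - \left(-4\right) \left(- \frac{1}{7}\right)\right) + 21\right)\right)^{2} = \left(0 + \left(\left(-2 - \frac{4}{7}\right) + 21\right)\right)^{2} = \left(0 + \left(- \frac{18}{7} + 21\right)\right)^{2} = \left(0 + \frac{129}{7}\right)^{2} = \left(\frac{129}{7}\right)^{2} = \frac{16641}{49} \approx 339.61$)
$- g = \left(-1\right) \frac{16641}{49} = - \frac{16641}{49}$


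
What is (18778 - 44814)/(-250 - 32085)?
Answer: 26036/32335 ≈ 0.80520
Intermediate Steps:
(18778 - 44814)/(-250 - 32085) = -26036/(-32335) = -26036*(-1/32335) = 26036/32335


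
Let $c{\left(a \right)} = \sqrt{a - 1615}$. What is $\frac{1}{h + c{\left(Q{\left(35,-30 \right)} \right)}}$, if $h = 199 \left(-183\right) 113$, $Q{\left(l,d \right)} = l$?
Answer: $- \frac{4115121}{16934220846221} - \frac{2 i \sqrt{395}}{16934220846221} \approx -2.4301 \cdot 10^{-7} - 2.3473 \cdot 10^{-12} i$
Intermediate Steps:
$c{\left(a \right)} = \sqrt{-1615 + a}$
$h = -4115121$ ($h = \left(-36417\right) 113 = -4115121$)
$\frac{1}{h + c{\left(Q{\left(35,-30 \right)} \right)}} = \frac{1}{-4115121 + \sqrt{-1615 + 35}} = \frac{1}{-4115121 + \sqrt{-1580}} = \frac{1}{-4115121 + 2 i \sqrt{395}}$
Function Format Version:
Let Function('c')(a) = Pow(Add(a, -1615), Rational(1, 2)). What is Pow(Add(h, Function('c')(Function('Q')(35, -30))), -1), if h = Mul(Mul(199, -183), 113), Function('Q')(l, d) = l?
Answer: Add(Rational(-4115121, 16934220846221), Mul(Rational(-2, 16934220846221), I, Pow(395, Rational(1, 2)))) ≈ Add(-2.4301e-7, Mul(-2.3473e-12, I))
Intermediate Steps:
Function('c')(a) = Pow(Add(-1615, a), Rational(1, 2))
h = -4115121 (h = Mul(-36417, 113) = -4115121)
Pow(Add(h, Function('c')(Function('Q')(35, -30))), -1) = Pow(Add(-4115121, Pow(Add(-1615, 35), Rational(1, 2))), -1) = Pow(Add(-4115121, Pow(-1580, Rational(1, 2))), -1) = Pow(Add(-4115121, Mul(2, I, Pow(395, Rational(1, 2)))), -1)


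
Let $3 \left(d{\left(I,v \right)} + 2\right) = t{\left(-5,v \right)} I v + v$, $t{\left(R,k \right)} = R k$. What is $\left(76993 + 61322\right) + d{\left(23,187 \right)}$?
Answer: $-1202103$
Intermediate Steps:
$d{\left(I,v \right)} = -2 + \frac{v}{3} - \frac{5 I v^{2}}{3}$ ($d{\left(I,v \right)} = -2 + \frac{- 5 v I v + v}{3} = -2 + \frac{- 5 I v v + v}{3} = -2 + \frac{- 5 I v^{2} + v}{3} = -2 + \frac{v - 5 I v^{2}}{3} = -2 - \left(- \frac{v}{3} + \frac{5 I v^{2}}{3}\right) = -2 + \frac{v}{3} - \frac{5 I v^{2}}{3}$)
$\left(76993 + 61322\right) + d{\left(23,187 \right)} = \left(76993 + 61322\right) - \left(- \frac{181}{3} + \frac{4021435}{3}\right) = 138315 - \left(- \frac{181}{3} + \frac{4021435}{3}\right) = 138315 - 1340418 = -1202103$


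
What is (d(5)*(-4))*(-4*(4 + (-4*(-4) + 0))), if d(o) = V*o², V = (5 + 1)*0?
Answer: 0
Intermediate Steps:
V = 0 (V = 6*0 = 0)
d(o) = 0 (d(o) = 0*o² = 0)
(d(5)*(-4))*(-4*(4 + (-4*(-4) + 0))) = (0*(-4))*(-4*(4 + (-4*(-4) + 0))) = 0*(-4*(4 + (16 + 0))) = 0*(-4*(4 + 16)) = 0*(-4*20) = 0*(-80) = 0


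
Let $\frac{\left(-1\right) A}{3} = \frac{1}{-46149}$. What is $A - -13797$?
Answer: $\frac{212239252}{15383} \approx 13797.0$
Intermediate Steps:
$A = \frac{1}{15383}$ ($A = - \frac{3}{-46149} = \left(-3\right) \left(- \frac{1}{46149}\right) = \frac{1}{15383} \approx 6.5007 \cdot 10^{-5}$)
$A - -13797 = \frac{1}{15383} - -13797 = \frac{1}{15383} + 13797 = \frac{212239252}{15383}$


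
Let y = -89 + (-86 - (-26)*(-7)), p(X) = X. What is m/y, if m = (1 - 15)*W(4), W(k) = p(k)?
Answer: 8/51 ≈ 0.15686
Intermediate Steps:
W(k) = k
m = -56 (m = (1 - 15)*4 = -14*4 = -56)
y = -357 (y = -89 + (-86 - 1*182) = -89 + (-86 - 182) = -89 - 268 = -357)
m/y = -56/(-357) = -56*(-1/357) = 8/51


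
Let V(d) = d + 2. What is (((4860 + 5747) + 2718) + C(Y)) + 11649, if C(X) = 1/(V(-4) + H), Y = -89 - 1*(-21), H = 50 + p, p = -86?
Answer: 949011/38 ≈ 24974.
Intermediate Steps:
V(d) = 2 + d
H = -36 (H = 50 - 86 = -36)
Y = -68 (Y = -89 + 21 = -68)
C(X) = -1/38 (C(X) = 1/((2 - 4) - 36) = 1/(-2 - 36) = 1/(-38) = -1/38)
(((4860 + 5747) + 2718) + C(Y)) + 11649 = (((4860 + 5747) + 2718) - 1/38) + 11649 = ((10607 + 2718) - 1/38) + 11649 = (13325 - 1/38) + 11649 = 506349/38 + 11649 = 949011/38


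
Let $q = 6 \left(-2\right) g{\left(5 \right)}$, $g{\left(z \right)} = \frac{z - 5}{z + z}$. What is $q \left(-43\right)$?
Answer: $0$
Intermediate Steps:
$g{\left(z \right)} = \frac{-5 + z}{2 z}$
$q = 0$ ($q = 6 \left(-2\right) \frac{-5 + 5}{2 \cdot 5} = - 12 \cdot \frac{1}{2} \cdot \frac{1}{5} \cdot 0 = \left(-12\right) 0 = 0$)
$q \left(-43\right) = 0 \left(-43\right) = 0$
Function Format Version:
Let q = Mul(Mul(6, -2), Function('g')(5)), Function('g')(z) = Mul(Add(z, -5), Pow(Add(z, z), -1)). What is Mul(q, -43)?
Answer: 0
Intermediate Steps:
Function('g')(z) = Mul(Rational(1, 2), Pow(z, -1), Add(-5, z)) (Function('g')(z) = Mul(Add(-5, z), Pow(Mul(2, z), -1)) = Mul(Add(-5, z), Mul(Rational(1, 2), Pow(z, -1))) = Mul(Rational(1, 2), Pow(z, -1), Add(-5, z)))
q = 0 (q = Mul(Mul(6, -2), Mul(Rational(1, 2), Pow(5, -1), Add(-5, 5))) = Mul(-12, Mul(Rational(1, 2), Rational(1, 5), 0)) = Mul(-12, 0) = 0)
Mul(q, -43) = Mul(0, -43) = 0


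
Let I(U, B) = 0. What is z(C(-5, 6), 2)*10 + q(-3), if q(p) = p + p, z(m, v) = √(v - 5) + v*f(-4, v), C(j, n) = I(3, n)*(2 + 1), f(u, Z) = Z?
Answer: 34 + 10*I*√3 ≈ 34.0 + 17.32*I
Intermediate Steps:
C(j, n) = 0 (C(j, n) = 0*(2 + 1) = 0*3 = 0)
z(m, v) = v² + √(-5 + v) (z(m, v) = √(v - 5) + v*v = √(-5 + v) + v² = v² + √(-5 + v))
q(p) = 2*p
z(C(-5, 6), 2)*10 + q(-3) = (2² + √(-5 + 2))*10 + 2*(-3) = (4 + √(-3))*10 - 6 = (4 + I*√3)*10 - 6 = (40 + 10*I*√3) - 6 = 34 + 10*I*√3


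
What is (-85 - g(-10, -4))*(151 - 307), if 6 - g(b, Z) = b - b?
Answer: 14196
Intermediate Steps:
g(b, Z) = 6 (g(b, Z) = 6 - (b - b) = 6 - 1*0 = 6 + 0 = 6)
(-85 - g(-10, -4))*(151 - 307) = (-85 - 1*6)*(151 - 307) = (-85 - 6)*(-156) = -91*(-156) = 14196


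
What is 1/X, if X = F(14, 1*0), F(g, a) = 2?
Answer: ½ ≈ 0.50000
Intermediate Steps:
X = 2
1/X = 1/2 = ½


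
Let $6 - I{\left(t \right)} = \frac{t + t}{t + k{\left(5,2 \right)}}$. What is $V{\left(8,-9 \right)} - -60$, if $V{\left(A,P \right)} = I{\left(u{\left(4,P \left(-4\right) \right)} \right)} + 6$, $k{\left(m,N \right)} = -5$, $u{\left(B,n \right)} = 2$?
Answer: $\frac{220}{3} \approx 73.333$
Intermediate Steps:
$I{\left(t \right)} = 6 - \frac{2 t}{-5 + t}$ ($I{\left(t \right)} = 6 - \frac{t + t}{t - 5} = 6 - \frac{2 t}{-5 + t}$)
$V{\left(A,P \right)} = \frac{40}{3}$ ($V{\left(A,P \right)} = \frac{2 \left(-15 + 2 \cdot 2\right)}{-5 + 2} + 6 = \frac{2 \left(-15 + 4\right)}{-3} + 6 = 2 \left(- \frac{1}{3}\right) \left(-11\right) + 6 = \frac{22}{3} + 6 = \frac{40}{3}$)
$V{\left(8,-9 \right)} - -60 = \frac{40}{3} - -60 = \frac{40}{3} + 60 = \frac{220}{3}$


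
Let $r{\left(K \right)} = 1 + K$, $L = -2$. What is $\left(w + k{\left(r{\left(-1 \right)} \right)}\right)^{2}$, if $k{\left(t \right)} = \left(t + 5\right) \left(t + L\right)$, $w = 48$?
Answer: $1444$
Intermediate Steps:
$k{\left(t \right)} = \left(-2 + t\right) \left(5 + t\right)$ ($k{\left(t \right)} = \left(t + 5\right) \left(t - 2\right) = \left(5 + t\right) \left(-2 + t\right) = \left(-2 + t\right) \left(5 + t\right)$)
$\left(w + k{\left(r{\left(-1 \right)} \right)}\right)^{2} = \left(48 + \left(-10 + \left(1 - 1\right)^{2} + 3 \left(1 - 1\right)\right)\right)^{2} = \left(48 + \left(-10 + 0^{2} + 3 \cdot 0\right)\right)^{2} = \left(48 + \left(-10 + 0 + 0\right)\right)^{2} = \left(48 - 10\right)^{2} = 38^{2} = 1444$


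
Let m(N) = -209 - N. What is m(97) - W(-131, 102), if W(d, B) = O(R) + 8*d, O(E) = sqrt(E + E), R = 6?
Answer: 742 - 2*sqrt(3) ≈ 738.54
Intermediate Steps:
O(E) = sqrt(2)*sqrt(E) (O(E) = sqrt(2*E) = sqrt(2)*sqrt(E))
W(d, B) = 2*sqrt(3) + 8*d (W(d, B) = sqrt(2)*sqrt(6) + 8*d = 2*sqrt(3) + 8*d)
m(97) - W(-131, 102) = (-209 - 1*97) - (2*sqrt(3) + 8*(-131)) = (-209 - 97) - (2*sqrt(3) - 1048) = -306 - (-1048 + 2*sqrt(3)) = -306 + (1048 - 2*sqrt(3)) = 742 - 2*sqrt(3)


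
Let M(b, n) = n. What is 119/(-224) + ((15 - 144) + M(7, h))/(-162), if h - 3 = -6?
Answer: 245/864 ≈ 0.28356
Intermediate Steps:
h = -3 (h = 3 - 6 = -3)
119/(-224) + ((15 - 144) + M(7, h))/(-162) = 119/(-224) + ((15 - 144) - 3)/(-162) = 119*(-1/224) + (-129 - 3)*(-1/162) = -17/32 - 132*(-1/162) = -17/32 + 22/27 = 245/864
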